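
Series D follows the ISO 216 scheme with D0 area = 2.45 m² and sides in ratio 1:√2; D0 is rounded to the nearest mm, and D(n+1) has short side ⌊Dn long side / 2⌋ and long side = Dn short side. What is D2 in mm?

658 × 930 mm

Let D0's short side be w mm. w · w√2 = 2.45 m² = 2,450,000 mm², so w ≈ 1316.2 mm and w√2 ≈ 1861.4 mm → D0 = 1316 × 1861 mm.
D1: ⌊1861/2⌋ × 1316 = 930 × 1316 mm
D2: ⌊1316/2⌋ × 930 = 658 × 930 mm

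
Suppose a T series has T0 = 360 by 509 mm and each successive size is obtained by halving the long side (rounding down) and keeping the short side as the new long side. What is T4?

T1: ⌊509/2⌋ × 360 = 254 × 360 mm
T2: ⌊360/2⌋ × 254 = 180 × 254 mm
T3: ⌊254/2⌋ × 180 = 127 × 180 mm
T4: ⌊180/2⌋ × 127 = 90 × 127 mm

90 × 127 mm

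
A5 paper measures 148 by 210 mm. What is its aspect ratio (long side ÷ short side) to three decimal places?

1.419

210 / 148 = 1.419
ISO 216 targets √2 ≈ 1.414; the +0.005 deviation is from mm rounding.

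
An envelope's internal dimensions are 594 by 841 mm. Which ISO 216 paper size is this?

Aspect ratio 841/594 ≈ 1.416 — close to the ISO √2 ≈ 1.414.
In the A-series (A0 area = 1 m²): A1 = 594 × 841 mm.

A1 (594 × 841 mm)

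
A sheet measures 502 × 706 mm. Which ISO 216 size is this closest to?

Aspect ratio 706/502 ≈ 1.406 — close to the ISO √2 ≈ 1.414.
In the B-series (B0 = 1000 × 1414 mm): B2 = 500 × 707 mm.
Off by 3 mm total — nearest standard size.

B2 (500 × 707 mm)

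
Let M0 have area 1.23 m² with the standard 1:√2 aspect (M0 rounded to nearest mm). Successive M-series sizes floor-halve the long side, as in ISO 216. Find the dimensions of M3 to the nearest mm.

329 × 466 mm

Let M0's short side be w mm. w · w√2 = 1.23 m² = 1,230,000 mm², so w ≈ 932.6 mm and w√2 ≈ 1318.9 mm → M0 = 933 × 1319 mm.
M1: ⌊1319/2⌋ × 933 = 659 × 933 mm
M2: ⌊933/2⌋ × 659 = 466 × 659 mm
M3: ⌊659/2⌋ × 466 = 329 × 466 mm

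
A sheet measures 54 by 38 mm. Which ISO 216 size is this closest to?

Aspect ratio 54/38 ≈ 1.421 — close to the ISO √2 ≈ 1.414.
In the A-series (A0 area = 1 m²): A9 = 37 × 52 mm.
Off by 3 mm total — nearest standard size.

A9 (37 × 52 mm)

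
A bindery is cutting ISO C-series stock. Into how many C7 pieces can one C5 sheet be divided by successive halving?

4

Each ISO step halves the sheet: 1 × C5 → 2 × C6 → 4 × C7
From C5 to C7 is 2 halving steps: 2^2 = 4.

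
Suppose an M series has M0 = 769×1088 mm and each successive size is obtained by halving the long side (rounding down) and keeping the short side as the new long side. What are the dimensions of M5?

M1: ⌊1088/2⌋ × 769 = 544 × 769 mm
M2: ⌊769/2⌋ × 544 = 384 × 544 mm
M3: ⌊544/2⌋ × 384 = 272 × 384 mm
M4: ⌊384/2⌋ × 272 = 192 × 272 mm
M5: ⌊272/2⌋ × 192 = 136 × 192 mm

136 × 192 mm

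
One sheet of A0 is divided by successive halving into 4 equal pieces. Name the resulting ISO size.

A2

4 = 2^2, so 2 halving steps.
A0 → A1 → … → A2 after 2 steps.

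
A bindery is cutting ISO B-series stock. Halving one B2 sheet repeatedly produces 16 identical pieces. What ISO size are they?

16 = 2^4, so 4 halving steps.
B2 → B3 → … → B6 after 4 steps.

B6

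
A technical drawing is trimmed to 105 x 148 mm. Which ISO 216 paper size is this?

Aspect ratio 148/105 ≈ 1.410 — close to the ISO √2 ≈ 1.414.
In the A-series (A0 area = 1 m²): A6 = 105 × 148 mm.

A6 (105 × 148 mm)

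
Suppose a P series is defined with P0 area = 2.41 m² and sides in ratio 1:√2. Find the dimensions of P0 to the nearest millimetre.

Let the short side be w mm. Then w · w√2 = 2.41 m² = 2,410,000 mm².
w² = 2,410,000/√2, so w ≈ 1305.4 mm; long side = w√2 ≈ 1846.1 mm.

1305 × 1846 mm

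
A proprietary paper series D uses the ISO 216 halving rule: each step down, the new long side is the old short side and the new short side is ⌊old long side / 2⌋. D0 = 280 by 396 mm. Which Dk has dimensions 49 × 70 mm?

D5

D0: 280 × 396 mm
D1: 198 × 280 mm
D2: 140 × 198 mm
D3: 99 × 140 mm
D4: 70 × 99 mm
D5: 49 × 70 mm
D6: 35 × 49 mm
→ matches D5.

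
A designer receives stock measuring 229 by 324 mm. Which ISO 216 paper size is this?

Aspect ratio 324/229 ≈ 1.415 — close to the ISO √2 ≈ 1.414.
In the C-series (envelope sizes, between A and B): C4 = 229 × 324 mm.

C4 (229 × 324 mm)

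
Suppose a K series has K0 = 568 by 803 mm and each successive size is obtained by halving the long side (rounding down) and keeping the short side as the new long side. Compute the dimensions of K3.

K1: ⌊803/2⌋ × 568 = 401 × 568 mm
K2: ⌊568/2⌋ × 401 = 284 × 401 mm
K3: ⌊401/2⌋ × 284 = 200 × 284 mm

200 × 284 mm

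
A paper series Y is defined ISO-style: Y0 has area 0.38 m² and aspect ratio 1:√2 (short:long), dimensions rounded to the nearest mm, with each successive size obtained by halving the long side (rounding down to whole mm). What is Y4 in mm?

Let Y0's short side be w mm. w · w√2 = 0.38 m² = 380,000 mm², so w ≈ 518.4 mm and w√2 ≈ 733.1 mm → Y0 = 518 × 733 mm.
Y1: ⌊733/2⌋ × 518 = 366 × 518 mm
Y2: ⌊518/2⌋ × 366 = 259 × 366 mm
Y3: ⌊366/2⌋ × 259 = 183 × 259 mm
Y4: ⌊259/2⌋ × 183 = 129 × 183 mm

129 × 183 mm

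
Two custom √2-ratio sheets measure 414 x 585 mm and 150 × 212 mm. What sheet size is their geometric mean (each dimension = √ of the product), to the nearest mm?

Short side: √(414 · 150) = √62100 ≈ 249.2 → 249 mm
Long side: √(585 · 212) = √124020 ≈ 352.2 → 352 mm

249 × 352 mm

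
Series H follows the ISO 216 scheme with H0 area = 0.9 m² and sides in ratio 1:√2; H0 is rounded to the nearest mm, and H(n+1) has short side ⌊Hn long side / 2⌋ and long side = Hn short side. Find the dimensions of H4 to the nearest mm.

199 × 282 mm

Let H0's short side be w mm. w · w√2 = 0.9 m² = 900,000 mm², so w ≈ 797.7 mm and w√2 ≈ 1128.2 mm → H0 = 798 × 1128 mm.
H1: ⌊1128/2⌋ × 798 = 564 × 798 mm
H2: ⌊798/2⌋ × 564 = 399 × 564 mm
H3: ⌊564/2⌋ × 399 = 282 × 399 mm
H4: ⌊399/2⌋ × 282 = 199 × 282 mm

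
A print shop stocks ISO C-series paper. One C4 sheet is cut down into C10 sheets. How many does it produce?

Each ISO step halves the sheet: 1 × C4 → 2 × C5 → 4 × C6 → 8 × C7 → …
From C4 to C10 is 6 halving steps: 2^6 = 64.

64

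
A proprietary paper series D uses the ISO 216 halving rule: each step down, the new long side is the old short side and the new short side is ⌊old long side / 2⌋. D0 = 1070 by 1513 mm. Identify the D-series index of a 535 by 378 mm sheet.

D3

D0: 1070 × 1513 mm
D1: 756 × 1070 mm
D2: 535 × 756 mm
D3: 378 × 535 mm
D4: 267 × 378 mm
→ matches D3.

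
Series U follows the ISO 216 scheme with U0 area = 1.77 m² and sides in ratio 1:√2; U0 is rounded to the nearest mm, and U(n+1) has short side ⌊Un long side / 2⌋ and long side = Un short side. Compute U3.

Let U0's short side be w mm. w · w√2 = 1.77 m² = 1,770,000 mm², so w ≈ 1118.7 mm and w√2 ≈ 1582.1 mm → U0 = 1119 × 1582 mm.
U1: ⌊1582/2⌋ × 1119 = 791 × 1119 mm
U2: ⌊1119/2⌋ × 791 = 559 × 791 mm
U3: ⌊791/2⌋ × 559 = 395 × 559 mm

395 × 559 mm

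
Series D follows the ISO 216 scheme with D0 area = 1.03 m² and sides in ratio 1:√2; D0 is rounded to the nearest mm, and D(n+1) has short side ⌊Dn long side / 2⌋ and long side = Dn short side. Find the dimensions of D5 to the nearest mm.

150 × 213 mm

Let D0's short side be w mm. w · w√2 = 1.03 m² = 1,030,000 mm², so w ≈ 853.4 mm and w√2 ≈ 1206.9 mm → D0 = 853 × 1207 mm.
D1: ⌊1207/2⌋ × 853 = 603 × 853 mm
D2: ⌊853/2⌋ × 603 = 426 × 603 mm
D3: ⌊603/2⌋ × 426 = 301 × 426 mm
D4: ⌊426/2⌋ × 301 = 213 × 301 mm
D5: ⌊301/2⌋ × 213 = 150 × 213 mm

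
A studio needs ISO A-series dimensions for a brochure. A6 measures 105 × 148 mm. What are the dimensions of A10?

A7: ⌊148/2⌋ × 105 = 74 × 105 mm
A8: ⌊105/2⌋ × 74 = 52 × 74 mm
A9: ⌊74/2⌋ × 52 = 37 × 52 mm
A10: ⌊52/2⌋ × 37 = 26 × 37 mm

26 × 37 mm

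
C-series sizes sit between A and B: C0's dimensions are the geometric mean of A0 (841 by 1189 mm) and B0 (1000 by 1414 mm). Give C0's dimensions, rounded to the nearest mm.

Short: √(841 · 1000) = √841000 ≈ 917.1 mm.
Long: √(1189 · 1414) = √1681246 ≈ 1296.6 mm.

917 × 1297 mm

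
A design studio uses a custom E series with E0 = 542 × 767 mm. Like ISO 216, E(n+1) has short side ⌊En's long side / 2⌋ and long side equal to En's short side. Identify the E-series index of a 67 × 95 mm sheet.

E0: 542 × 767 mm
E1: 383 × 542 mm
E2: 271 × 383 mm
E3: 191 × 271 mm
E4: 135 × 191 mm
E5: 95 × 135 mm
E6: 67 × 95 mm
E7: 47 × 67 mm
→ matches E6.

E6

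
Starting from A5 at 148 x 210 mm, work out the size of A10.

A6: ⌊210/2⌋ × 148 = 105 × 148 mm
A7: ⌊148/2⌋ × 105 = 74 × 105 mm
A8: ⌊105/2⌋ × 74 = 52 × 74 mm
A9: ⌊74/2⌋ × 52 = 37 × 52 mm
A10: ⌊52/2⌋ × 37 = 26 × 37 mm

26 × 37 mm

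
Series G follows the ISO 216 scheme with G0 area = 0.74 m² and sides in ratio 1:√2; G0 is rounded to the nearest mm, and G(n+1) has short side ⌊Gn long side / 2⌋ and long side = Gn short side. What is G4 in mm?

180 × 255 mm

Let G0's short side be w mm. w · w√2 = 0.74 m² = 740,000 mm², so w ≈ 723.4 mm and w√2 ≈ 1023.0 mm → G0 = 723 × 1023 mm.
G1: ⌊1023/2⌋ × 723 = 511 × 723 mm
G2: ⌊723/2⌋ × 511 = 361 × 511 mm
G3: ⌊511/2⌋ × 361 = 255 × 361 mm
G4: ⌊361/2⌋ × 255 = 180 × 255 mm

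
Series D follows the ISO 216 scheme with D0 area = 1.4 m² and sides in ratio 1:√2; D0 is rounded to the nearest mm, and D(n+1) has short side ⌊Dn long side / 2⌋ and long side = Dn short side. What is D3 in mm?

Let D0's short side be w mm. w · w√2 = 1.4 m² = 1,400,000 mm², so w ≈ 995.0 mm and w√2 ≈ 1407.1 mm → D0 = 995 × 1407 mm.
D1: ⌊1407/2⌋ × 995 = 703 × 995 mm
D2: ⌊995/2⌋ × 703 = 497 × 703 mm
D3: ⌊703/2⌋ × 497 = 351 × 497 mm

351 × 497 mm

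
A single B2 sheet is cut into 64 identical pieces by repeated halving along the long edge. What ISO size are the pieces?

64 = 2^6, so 6 halving steps.
B2 → B3 → … → B8 after 6 steps.

B8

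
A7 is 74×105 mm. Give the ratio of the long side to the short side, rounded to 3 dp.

1.419

105 / 74 = 1.419
ISO 216 targets √2 ≈ 1.414; the +0.005 deviation is from mm rounding.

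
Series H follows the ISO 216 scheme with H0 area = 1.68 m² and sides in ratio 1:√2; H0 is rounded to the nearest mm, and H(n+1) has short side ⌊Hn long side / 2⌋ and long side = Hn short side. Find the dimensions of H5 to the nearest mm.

192 × 272 mm

Let H0's short side be w mm. w · w√2 = 1.68 m² = 1,680,000 mm², so w ≈ 1089.9 mm and w√2 ≈ 1541.4 mm → H0 = 1090 × 1541 mm.
H1: ⌊1541/2⌋ × 1090 = 770 × 1090 mm
H2: ⌊1090/2⌋ × 770 = 545 × 770 mm
H3: ⌊770/2⌋ × 545 = 385 × 545 mm
H4: ⌊545/2⌋ × 385 = 272 × 385 mm
H5: ⌊385/2⌋ × 272 = 192 × 272 mm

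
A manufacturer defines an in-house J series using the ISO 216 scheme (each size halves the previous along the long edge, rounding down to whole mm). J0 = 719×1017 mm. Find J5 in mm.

127 × 179 mm

J1: ⌊1017/2⌋ × 719 = 508 × 719 mm
J2: ⌊719/2⌋ × 508 = 359 × 508 mm
J3: ⌊508/2⌋ × 359 = 254 × 359 mm
J4: ⌊359/2⌋ × 254 = 179 × 254 mm
J5: ⌊254/2⌋ × 179 = 127 × 179 mm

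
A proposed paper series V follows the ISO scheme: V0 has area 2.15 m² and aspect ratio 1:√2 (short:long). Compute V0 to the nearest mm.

1233 × 1744 mm

Let the short side be w mm. Then w · w√2 = 2.15 m² = 2,150,000 mm².
w² = 2,150,000/√2, so w ≈ 1233.0 mm; long side = w√2 ≈ 1743.7 mm.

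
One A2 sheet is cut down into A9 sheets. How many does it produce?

128

Each ISO step halves the sheet: 1 × A2 → 2 × A3 → 4 × A4 → 8 × A5 → …
From A2 to A9 is 7 halving steps: 2^7 = 128.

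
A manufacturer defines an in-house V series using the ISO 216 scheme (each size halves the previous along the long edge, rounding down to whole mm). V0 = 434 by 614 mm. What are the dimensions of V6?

54 × 76 mm

V1: ⌊614/2⌋ × 434 = 307 × 434 mm
V2: ⌊434/2⌋ × 307 = 217 × 307 mm
V3: ⌊307/2⌋ × 217 = 153 × 217 mm
V4: ⌊217/2⌋ × 153 = 108 × 153 mm
V5: ⌊153/2⌋ × 108 = 76 × 108 mm
V6: ⌊108/2⌋ × 76 = 54 × 76 mm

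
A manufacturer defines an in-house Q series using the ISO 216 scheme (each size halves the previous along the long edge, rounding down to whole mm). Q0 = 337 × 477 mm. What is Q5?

Q1 = 238 × 337 mm (from Q0 by 1 halving).
Q2: ⌊337/2⌋ × 238 = 168 × 238 mm
Q3: ⌊238/2⌋ × 168 = 119 × 168 mm
Q4: ⌊168/2⌋ × 119 = 84 × 119 mm
Q5: ⌊119/2⌋ × 84 = 59 × 84 mm

59 × 84 mm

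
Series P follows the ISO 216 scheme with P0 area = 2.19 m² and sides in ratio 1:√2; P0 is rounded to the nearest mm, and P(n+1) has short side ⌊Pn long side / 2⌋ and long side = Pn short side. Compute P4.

Let P0's short side be w mm. w · w√2 = 2.19 m² = 2,190,000 mm², so w ≈ 1244.4 mm and w√2 ≈ 1759.9 mm → P0 = 1244 × 1760 mm.
P1: ⌊1760/2⌋ × 1244 = 880 × 1244 mm
P2: ⌊1244/2⌋ × 880 = 622 × 880 mm
P3: ⌊880/2⌋ × 622 = 440 × 622 mm
P4: ⌊622/2⌋ × 440 = 311 × 440 mm

311 × 440 mm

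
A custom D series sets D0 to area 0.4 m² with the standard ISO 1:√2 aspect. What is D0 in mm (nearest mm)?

532 × 752 mm

Let the short side be w mm. Then w · w√2 = 0.4 m² = 400,000 mm².
w² = 400,000/√2, so w ≈ 531.8 mm; long side = w√2 ≈ 752.1 mm.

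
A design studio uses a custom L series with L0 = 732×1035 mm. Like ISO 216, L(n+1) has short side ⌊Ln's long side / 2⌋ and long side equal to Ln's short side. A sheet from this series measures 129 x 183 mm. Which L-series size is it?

L0: 732 × 1035 mm
L1: 517 × 732 mm
L2: 366 × 517 mm
L3: 258 × 366 mm
L4: 183 × 258 mm
L5: 129 × 183 mm
L6: 91 × 129 mm
→ matches L5.

L5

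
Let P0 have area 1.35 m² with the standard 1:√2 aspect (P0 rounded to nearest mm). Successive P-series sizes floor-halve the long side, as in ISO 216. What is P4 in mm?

Let P0's short side be w mm. w · w√2 = 1.35 m² = 1,350,000 mm², so w ≈ 977.0 mm and w√2 ≈ 1381.7 mm → P0 = 977 × 1382 mm.
P1: ⌊1382/2⌋ × 977 = 691 × 977 mm
P2: ⌊977/2⌋ × 691 = 488 × 691 mm
P3: ⌊691/2⌋ × 488 = 345 × 488 mm
P4: ⌊488/2⌋ × 345 = 244 × 345 mm

244 × 345 mm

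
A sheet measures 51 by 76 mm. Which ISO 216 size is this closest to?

Aspect ratio 76/51 ≈ 1.490 (ISO target is √2 ≈ 1.414).
In the A-series (A0 area = 1 m²): A8 = 52 × 74 mm.
Off by 3 mm total — nearest standard size.

A8 (52 × 74 mm)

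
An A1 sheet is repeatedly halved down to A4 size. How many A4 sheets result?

8

Each ISO step halves the sheet: 1 × A1 → 2 × A2 → 4 × A3 → 8 × A4
From A1 to A4 is 3 halving steps: 2^3 = 8.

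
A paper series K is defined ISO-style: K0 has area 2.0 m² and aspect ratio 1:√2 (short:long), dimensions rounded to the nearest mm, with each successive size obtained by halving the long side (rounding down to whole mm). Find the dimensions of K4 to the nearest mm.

Let K0's short side be w mm. w · w√2 = 2.0 m² = 2,000,000 mm², so w ≈ 1189.2 mm and w√2 ≈ 1681.8 mm → K0 = 1189 × 1682 mm.
K1: ⌊1682/2⌋ × 1189 = 841 × 1189 mm
K2: ⌊1189/2⌋ × 841 = 594 × 841 mm
K3: ⌊841/2⌋ × 594 = 420 × 594 mm
K4: ⌊594/2⌋ × 420 = 297 × 420 mm

297 × 420 mm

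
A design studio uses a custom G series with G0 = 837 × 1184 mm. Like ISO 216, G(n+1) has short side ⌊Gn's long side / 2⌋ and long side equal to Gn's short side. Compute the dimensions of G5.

148 × 209 mm

G1: ⌊1184/2⌋ × 837 = 592 × 837 mm
G2: ⌊837/2⌋ × 592 = 418 × 592 mm
G3: ⌊592/2⌋ × 418 = 296 × 418 mm
G4: ⌊418/2⌋ × 296 = 209 × 296 mm
G5: ⌊296/2⌋ × 209 = 148 × 209 mm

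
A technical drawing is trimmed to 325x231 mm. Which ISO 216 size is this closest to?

Aspect ratio 325/231 ≈ 1.407 — close to the ISO √2 ≈ 1.414.
In the C-series (envelope sizes, between A and B): C4 = 229 × 324 mm.
Off by 3 mm total — nearest standard size.

C4 (229 × 324 mm)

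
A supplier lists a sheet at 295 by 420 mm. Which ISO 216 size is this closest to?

Aspect ratio 420/295 ≈ 1.424 — close to the ISO √2 ≈ 1.414.
In the A-series (A0 area = 1 m²): A3 = 297 × 420 mm.
Off by 2 mm total — nearest standard size.

A3 (297 × 420 mm)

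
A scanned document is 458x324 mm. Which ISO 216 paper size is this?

Aspect ratio 458/324 ≈ 1.414 — close to the ISO √2 ≈ 1.414.
In the C-series (envelope sizes, between A and B): C3 = 324 × 458 mm.

C3 (324 × 458 mm)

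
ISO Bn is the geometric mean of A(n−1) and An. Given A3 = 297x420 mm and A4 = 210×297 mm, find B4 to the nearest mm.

250 × 353 mm

Short side: √(297 · 210) = √62370 ≈ 249.7 → 250 mm
Long side: √(420 · 297) = √124740 ≈ 353.2 → 353 mm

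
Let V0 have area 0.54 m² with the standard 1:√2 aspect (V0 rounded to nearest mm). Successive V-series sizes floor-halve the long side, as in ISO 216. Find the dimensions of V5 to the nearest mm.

109 × 154 mm

Let V0's short side be w mm. w · w√2 = 0.54 m² = 540,000 mm², so w ≈ 617.9 mm and w√2 ≈ 873.9 mm → V0 = 618 × 874 mm.
V1: ⌊874/2⌋ × 618 = 437 × 618 mm
V2: ⌊618/2⌋ × 437 = 309 × 437 mm
V3: ⌊437/2⌋ × 309 = 218 × 309 mm
V4: ⌊309/2⌋ × 218 = 154 × 218 mm
V5: ⌊218/2⌋ × 154 = 109 × 154 mm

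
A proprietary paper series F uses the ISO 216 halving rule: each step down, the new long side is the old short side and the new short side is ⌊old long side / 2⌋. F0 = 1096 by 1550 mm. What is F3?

F1: ⌊1550/2⌋ × 1096 = 775 × 1096 mm
F2: ⌊1096/2⌋ × 775 = 548 × 775 mm
F3: ⌊775/2⌋ × 548 = 387 × 548 mm

387 × 548 mm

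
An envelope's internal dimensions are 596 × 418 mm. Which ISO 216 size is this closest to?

Aspect ratio 596/418 ≈ 1.426 — close to the ISO √2 ≈ 1.414.
In the A-series (A0 area = 1 m²): A2 = 420 × 594 mm.
Off by 4 mm total — nearest standard size.

A2 (420 × 594 mm)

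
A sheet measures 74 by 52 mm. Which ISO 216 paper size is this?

Aspect ratio 74/52 ≈ 1.423 — close to the ISO √2 ≈ 1.414.
In the A-series (A0 area = 1 m²): A8 = 52 × 74 mm.

A8 (52 × 74 mm)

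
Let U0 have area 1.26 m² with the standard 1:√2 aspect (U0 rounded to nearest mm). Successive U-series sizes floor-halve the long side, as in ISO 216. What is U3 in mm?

Let U0's short side be w mm. w · w√2 = 1.26 m² = 1,260,000 mm², so w ≈ 943.9 mm and w√2 ≈ 1334.9 mm → U0 = 944 × 1335 mm.
U1: ⌊1335/2⌋ × 944 = 667 × 944 mm
U2: ⌊944/2⌋ × 667 = 472 × 667 mm
U3: ⌊667/2⌋ × 472 = 333 × 472 mm

333 × 472 mm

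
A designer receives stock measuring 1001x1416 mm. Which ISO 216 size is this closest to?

B0 (1000 × 1414 mm)

Aspect ratio 1416/1001 ≈ 1.415 — close to the ISO √2 ≈ 1.414.
In the B-series (B0 = 1000 × 1414 mm): B0 = 1000 × 1414 mm.
Off by 3 mm total — nearest standard size.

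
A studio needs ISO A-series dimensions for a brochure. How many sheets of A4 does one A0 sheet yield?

16

Each ISO step halves the sheet: 1 × A0 → 2 × A1 → 4 × A2 → 8 × A3 → …
From A0 to A4 is 4 halving steps: 2^4 = 16.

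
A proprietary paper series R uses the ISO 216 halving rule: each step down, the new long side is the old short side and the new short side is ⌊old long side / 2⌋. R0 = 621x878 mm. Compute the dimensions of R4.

155 × 219 mm

R1: ⌊878/2⌋ × 621 = 439 × 621 mm
R2: ⌊621/2⌋ × 439 = 310 × 439 mm
R3: ⌊439/2⌋ × 310 = 219 × 310 mm
R4: ⌊310/2⌋ × 219 = 155 × 219 mm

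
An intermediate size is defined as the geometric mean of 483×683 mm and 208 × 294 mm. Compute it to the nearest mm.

317 × 448 mm

Short side: √(483 · 208) = √100464 ≈ 317.0 → 317 mm
Long side: √(683 · 294) = √200802 ≈ 448.1 → 448 mm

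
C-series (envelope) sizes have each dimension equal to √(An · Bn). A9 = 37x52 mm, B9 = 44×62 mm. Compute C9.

Short side: √(37 · 44) = √1628 ≈ 40.3 → 40 mm
Long side: √(52 · 62) = √3224 ≈ 56.8 → 57 mm

40 × 57 mm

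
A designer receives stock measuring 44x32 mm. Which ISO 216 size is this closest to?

B10 (31 × 44 mm)

Aspect ratio 44/32 ≈ 1.375 (ISO target is √2 ≈ 1.414).
In the B-series (B0 = 1000 × 1414 mm): B10 = 31 × 44 mm.
Off by 1 mm total — nearest standard size.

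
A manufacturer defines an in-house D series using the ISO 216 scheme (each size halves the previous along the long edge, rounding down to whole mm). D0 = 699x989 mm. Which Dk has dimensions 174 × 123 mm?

D5

D0: 699 × 989 mm
D1: 494 × 699 mm
D2: 349 × 494 mm
D3: 247 × 349 mm
D4: 174 × 247 mm
D5: 123 × 174 mm
D6: 87 × 123 mm
→ matches D5.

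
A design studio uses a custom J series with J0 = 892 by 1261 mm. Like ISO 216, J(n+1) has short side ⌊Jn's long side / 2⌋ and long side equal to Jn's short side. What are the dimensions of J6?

111 × 157 mm

J1: ⌊1261/2⌋ × 892 = 630 × 892 mm
J2: ⌊892/2⌋ × 630 = 446 × 630 mm
J3: ⌊630/2⌋ × 446 = 315 × 446 mm
J4: ⌊446/2⌋ × 315 = 223 × 315 mm
J5: ⌊315/2⌋ × 223 = 157 × 223 mm
J6: ⌊223/2⌋ × 157 = 111 × 157 mm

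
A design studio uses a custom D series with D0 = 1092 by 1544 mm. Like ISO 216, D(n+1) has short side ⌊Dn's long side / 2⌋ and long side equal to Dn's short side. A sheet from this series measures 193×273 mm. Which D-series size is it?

D5

D0: 1092 × 1544 mm
D1: 772 × 1092 mm
D2: 546 × 772 mm
D3: 386 × 546 mm
D4: 273 × 386 mm
D5: 193 × 273 mm
D6: 136 × 193 mm
→ matches D5.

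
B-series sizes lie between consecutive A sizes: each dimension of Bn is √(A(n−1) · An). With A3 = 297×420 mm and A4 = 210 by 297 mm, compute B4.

Short side: √(297 · 210) = √62370 ≈ 249.7 → 250 mm
Long side: √(420 · 297) = √124740 ≈ 353.2 → 353 mm

250 × 353 mm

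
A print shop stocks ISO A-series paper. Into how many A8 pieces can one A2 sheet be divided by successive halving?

A2 = 420 × 594 mm; A8 = 52 × 74 mm.
Each halving step doubles the count; 6 steps from A2 to A8.
2^6 = 64.

64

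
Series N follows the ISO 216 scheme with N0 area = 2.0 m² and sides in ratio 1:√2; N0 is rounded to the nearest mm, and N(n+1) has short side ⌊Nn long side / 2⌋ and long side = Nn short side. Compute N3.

Let N0's short side be w mm. w · w√2 = 2.0 m² = 2,000,000 mm², so w ≈ 1189.2 mm and w√2 ≈ 1681.8 mm → N0 = 1189 × 1682 mm.
N1: ⌊1682/2⌋ × 1189 = 841 × 1189 mm
N2: ⌊1189/2⌋ × 841 = 594 × 841 mm
N3: ⌊841/2⌋ × 594 = 420 × 594 mm

420 × 594 mm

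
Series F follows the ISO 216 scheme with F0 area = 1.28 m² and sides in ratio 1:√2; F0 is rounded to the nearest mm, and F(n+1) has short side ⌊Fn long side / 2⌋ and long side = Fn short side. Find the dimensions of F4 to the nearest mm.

Let F0's short side be w mm. w · w√2 = 1.28 m² = 1,280,000 mm², so w ≈ 951.4 mm and w√2 ≈ 1345.4 mm → F0 = 951 × 1345 mm.
F1: ⌊1345/2⌋ × 951 = 672 × 951 mm
F2: ⌊951/2⌋ × 672 = 475 × 672 mm
F3: ⌊672/2⌋ × 475 = 336 × 475 mm
F4: ⌊475/2⌋ × 336 = 237 × 336 mm

237 × 336 mm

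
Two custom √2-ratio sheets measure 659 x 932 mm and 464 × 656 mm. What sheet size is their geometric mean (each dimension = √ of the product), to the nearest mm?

553 × 782 mm

Short side: √(659 · 464) = √305776 ≈ 553.0 → 553 mm
Long side: √(932 · 656) = √611392 ≈ 781.9 → 782 mm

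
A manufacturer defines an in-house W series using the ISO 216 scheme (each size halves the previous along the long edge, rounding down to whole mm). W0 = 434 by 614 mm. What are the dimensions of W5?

W1: ⌊614/2⌋ × 434 = 307 × 434 mm
W2: ⌊434/2⌋ × 307 = 217 × 307 mm
W3: ⌊307/2⌋ × 217 = 153 × 217 mm
W4: ⌊217/2⌋ × 153 = 108 × 153 mm
W5: ⌊153/2⌋ × 108 = 76 × 108 mm

76 × 108 mm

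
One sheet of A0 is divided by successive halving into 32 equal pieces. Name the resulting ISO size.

32 = 2^5, so 5 halving steps.
A0 → A1 → … → A5 after 5 steps.

A5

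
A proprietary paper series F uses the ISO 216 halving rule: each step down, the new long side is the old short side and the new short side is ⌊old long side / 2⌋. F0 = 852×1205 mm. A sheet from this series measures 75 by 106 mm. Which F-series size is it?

F0: 852 × 1205 mm
F1: 602 × 852 mm
F2: 426 × 602 mm
F3: 301 × 426 mm
F4: 213 × 301 mm
F5: 150 × 213 mm
F6: 106 × 150 mm
F7: 75 × 106 mm
F8: 53 × 75 mm
→ matches F7.

F7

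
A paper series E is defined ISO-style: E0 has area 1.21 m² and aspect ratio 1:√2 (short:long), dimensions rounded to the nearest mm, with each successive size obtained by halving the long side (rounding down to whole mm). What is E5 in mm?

Let E0's short side be w mm. w · w√2 = 1.21 m² = 1,210,000 mm², so w ≈ 925.0 mm and w√2 ≈ 1308.1 mm → E0 = 925 × 1308 mm.
E1: ⌊1308/2⌋ × 925 = 654 × 925 mm
E2: ⌊925/2⌋ × 654 = 462 × 654 mm
E3: ⌊654/2⌋ × 462 = 327 × 462 mm
E4: ⌊462/2⌋ × 327 = 231 × 327 mm
E5: ⌊327/2⌋ × 231 = 163 × 231 mm

163 × 231 mm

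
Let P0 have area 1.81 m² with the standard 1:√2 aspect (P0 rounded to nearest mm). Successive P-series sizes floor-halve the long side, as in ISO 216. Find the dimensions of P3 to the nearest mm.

Let P0's short side be w mm. w · w√2 = 1.81 m² = 1,810,000 mm², so w ≈ 1131.3 mm and w√2 ≈ 1599.9 mm → P0 = 1131 × 1600 mm.
P1: ⌊1600/2⌋ × 1131 = 800 × 1131 mm
P2: ⌊1131/2⌋ × 800 = 565 × 800 mm
P3: ⌊800/2⌋ × 565 = 400 × 565 mm

400 × 565 mm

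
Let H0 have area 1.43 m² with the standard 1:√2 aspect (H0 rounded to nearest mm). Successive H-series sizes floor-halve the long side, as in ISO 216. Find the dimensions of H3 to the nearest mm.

355 × 503 mm

Let H0's short side be w mm. w · w√2 = 1.43 m² = 1,430,000 mm², so w ≈ 1005.6 mm and w√2 ≈ 1422.1 mm → H0 = 1006 × 1422 mm.
H1: ⌊1422/2⌋ × 1006 = 711 × 1006 mm
H2: ⌊1006/2⌋ × 711 = 503 × 711 mm
H3: ⌊711/2⌋ × 503 = 355 × 503 mm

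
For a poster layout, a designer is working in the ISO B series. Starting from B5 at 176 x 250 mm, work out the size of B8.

B6: ⌊250/2⌋ × 176 = 125 × 176 mm
B7: ⌊176/2⌋ × 125 = 88 × 125 mm
B8: ⌊125/2⌋ × 88 = 62 × 88 mm

62 × 88 mm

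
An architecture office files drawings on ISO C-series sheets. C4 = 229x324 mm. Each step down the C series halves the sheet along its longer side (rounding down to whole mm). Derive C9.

C5: ⌊324/2⌋ × 229 = 162 × 229 mm
C6: ⌊229/2⌋ × 162 = 114 × 162 mm
C7: ⌊162/2⌋ × 114 = 81 × 114 mm
C8: ⌊114/2⌋ × 81 = 57 × 81 mm
C9: ⌊81/2⌋ × 57 = 40 × 57 mm

40 × 57 mm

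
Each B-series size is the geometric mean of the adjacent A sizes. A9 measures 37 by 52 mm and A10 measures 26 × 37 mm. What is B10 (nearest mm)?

31 × 44 mm

Short side: √(37 · 26) = √962 ≈ 31.0 → 31 mm
Long side: √(52 · 37) = √1924 ≈ 43.9 → 44 mm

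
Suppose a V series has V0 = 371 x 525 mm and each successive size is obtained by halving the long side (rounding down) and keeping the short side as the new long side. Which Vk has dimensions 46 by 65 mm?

V0: 371 × 525 mm
V1: 262 × 371 mm
V2: 185 × 262 mm
V3: 131 × 185 mm
V4: 92 × 131 mm
V5: 65 × 92 mm
V6: 46 × 65 mm
V7: 32 × 46 mm
→ matches V6.

V6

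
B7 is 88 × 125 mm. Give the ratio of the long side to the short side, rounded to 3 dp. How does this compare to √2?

1.420

125 / 88 = 1.420
ISO 216 targets √2 ≈ 1.414; the +0.006 deviation is from mm rounding.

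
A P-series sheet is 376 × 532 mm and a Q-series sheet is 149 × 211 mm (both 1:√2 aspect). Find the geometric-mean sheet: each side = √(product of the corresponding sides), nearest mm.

237 × 335 mm

Short side: √(376 · 149) = √56024 ≈ 236.7 → 237 mm
Long side: √(532 · 211) = √112252 ≈ 335.0 → 335 mm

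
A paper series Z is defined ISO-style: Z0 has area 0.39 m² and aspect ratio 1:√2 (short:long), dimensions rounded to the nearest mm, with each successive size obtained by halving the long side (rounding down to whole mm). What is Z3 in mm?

185 × 262 mm

Let Z0's short side be w mm. w · w√2 = 0.39 m² = 390,000 mm², so w ≈ 525.1 mm and w√2 ≈ 742.7 mm → Z0 = 525 × 743 mm.
Z1: ⌊743/2⌋ × 525 = 371 × 525 mm
Z2: ⌊525/2⌋ × 371 = 262 × 371 mm
Z3: ⌊371/2⌋ × 262 = 185 × 262 mm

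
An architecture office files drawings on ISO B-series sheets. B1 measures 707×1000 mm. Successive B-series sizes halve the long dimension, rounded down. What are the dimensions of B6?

125 × 176 mm

B2: ⌊1000/2⌋ × 707 = 500 × 707 mm
B3: ⌊707/2⌋ × 500 = 353 × 500 mm
B4: ⌊500/2⌋ × 353 = 250 × 353 mm
B5: ⌊353/2⌋ × 250 = 176 × 250 mm
B6: ⌊250/2⌋ × 176 = 125 × 176 mm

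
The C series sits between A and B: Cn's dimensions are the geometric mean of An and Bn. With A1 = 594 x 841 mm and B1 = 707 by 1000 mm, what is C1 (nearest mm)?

648 × 917 mm

Short side: √(594 · 707) = √419958 ≈ 648.0 → 648 mm
Long side: √(841 · 1000) = √841000 ≈ 917.1 → 917 mm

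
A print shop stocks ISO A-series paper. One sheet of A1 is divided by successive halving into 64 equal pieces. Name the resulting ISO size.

64 = 2^6, so 6 halving steps.
A1 → A2 → … → A7 after 6 steps.

A7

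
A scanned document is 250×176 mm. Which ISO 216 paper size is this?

Aspect ratio 250/176 ≈ 1.420 — close to the ISO √2 ≈ 1.414.
In the B-series (B0 = 1000 × 1414 mm): B5 = 176 × 250 mm.

B5 (176 × 250 mm)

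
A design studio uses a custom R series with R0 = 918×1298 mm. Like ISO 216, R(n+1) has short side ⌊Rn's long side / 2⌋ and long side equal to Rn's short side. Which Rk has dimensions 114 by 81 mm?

R0: 918 × 1298 mm
R1: 649 × 918 mm
R2: 459 × 649 mm
R3: 324 × 459 mm
R4: 229 × 324 mm
R5: 162 × 229 mm
R6: 114 × 162 mm
R7: 81 × 114 mm
R8: 57 × 81 mm
→ matches R7.

R7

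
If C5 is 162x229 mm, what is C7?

81 × 114 mm

C6: ⌊229/2⌋ × 162 = 114 × 162 mm
C7: ⌊162/2⌋ × 114 = 81 × 114 mm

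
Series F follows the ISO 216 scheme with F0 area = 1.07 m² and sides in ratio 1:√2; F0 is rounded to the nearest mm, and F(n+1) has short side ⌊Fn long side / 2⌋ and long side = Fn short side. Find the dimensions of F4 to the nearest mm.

217 × 307 mm

Let F0's short side be w mm. w · w√2 = 1.07 m² = 1,070,000 mm², so w ≈ 869.8 mm and w√2 ≈ 1230.1 mm → F0 = 870 × 1230 mm.
F1: ⌊1230/2⌋ × 870 = 615 × 870 mm
F2: ⌊870/2⌋ × 615 = 435 × 615 mm
F3: ⌊615/2⌋ × 435 = 307 × 435 mm
F4: ⌊435/2⌋ × 307 = 217 × 307 mm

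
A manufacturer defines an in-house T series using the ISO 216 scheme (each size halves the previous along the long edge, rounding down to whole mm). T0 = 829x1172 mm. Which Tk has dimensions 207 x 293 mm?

T0: 829 × 1172 mm
T1: 586 × 829 mm
T2: 414 × 586 mm
T3: 293 × 414 mm
T4: 207 × 293 mm
T5: 146 × 207 mm
→ matches T4.

T4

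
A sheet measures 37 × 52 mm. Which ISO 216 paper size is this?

A9 (37 × 52 mm)

Aspect ratio 52/37 ≈ 1.405 — close to the ISO √2 ≈ 1.414.
In the A-series (A0 area = 1 m²): A9 = 37 × 52 mm.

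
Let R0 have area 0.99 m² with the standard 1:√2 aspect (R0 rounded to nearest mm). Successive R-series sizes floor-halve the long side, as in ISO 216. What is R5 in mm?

147 × 209 mm

Let R0's short side be w mm. w · w√2 = 0.99 m² = 990,000 mm², so w ≈ 836.7 mm and w√2 ≈ 1183.2 mm → R0 = 837 × 1183 mm.
R1: ⌊1183/2⌋ × 837 = 591 × 837 mm
R2: ⌊837/2⌋ × 591 = 418 × 591 mm
R3: ⌊591/2⌋ × 418 = 295 × 418 mm
R4: ⌊418/2⌋ × 295 = 209 × 295 mm
R5: ⌊295/2⌋ × 209 = 147 × 209 mm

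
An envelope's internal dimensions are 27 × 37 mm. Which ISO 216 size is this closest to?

A10 (26 × 37 mm)

Aspect ratio 37/27 ≈ 1.370 (ISO target is √2 ≈ 1.414).
In the A-series (A0 area = 1 m²): A10 = 26 × 37 mm.
Off by 1 mm total — nearest standard size.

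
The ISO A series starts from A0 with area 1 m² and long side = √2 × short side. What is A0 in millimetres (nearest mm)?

841 × 1189 mm

Let the short side be w mm. Then the long side is w√2 and w · w√2 = 10⁶ mm².
w² = 10⁶/√2, so w = 1000 / 2^(1/4) ≈ 840.9 mm; long side = 1000 · 2^(1/4) ≈ 1189.2 mm.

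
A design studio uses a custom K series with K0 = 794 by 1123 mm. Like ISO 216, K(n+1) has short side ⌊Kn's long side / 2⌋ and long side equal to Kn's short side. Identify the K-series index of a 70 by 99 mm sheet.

K0: 794 × 1123 mm
K1: 561 × 794 mm
K2: 397 × 561 mm
K3: 280 × 397 mm
K4: 198 × 280 mm
K5: 140 × 198 mm
K6: 99 × 140 mm
K7: 70 × 99 mm
K8: 49 × 70 mm
→ matches K7.

K7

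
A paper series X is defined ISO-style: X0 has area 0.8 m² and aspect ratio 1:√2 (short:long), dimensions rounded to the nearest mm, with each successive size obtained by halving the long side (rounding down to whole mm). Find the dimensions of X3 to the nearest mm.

266 × 376 mm

Let X0's short side be w mm. w · w√2 = 0.8 m² = 800,000 mm², so w ≈ 752.1 mm and w√2 ≈ 1063.7 mm → X0 = 752 × 1064 mm.
X1: ⌊1064/2⌋ × 752 = 532 × 752 mm
X2: ⌊752/2⌋ × 532 = 376 × 532 mm
X3: ⌊532/2⌋ × 376 = 266 × 376 mm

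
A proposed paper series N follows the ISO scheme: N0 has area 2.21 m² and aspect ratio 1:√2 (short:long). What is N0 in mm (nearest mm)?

1250 × 1768 mm

Let the short side be w mm. Then w · w√2 = 2.21 m² = 2,210,000 mm².
w² = 2,210,000/√2, so w ≈ 1250.1 mm; long side = w√2 ≈ 1767.9 mm.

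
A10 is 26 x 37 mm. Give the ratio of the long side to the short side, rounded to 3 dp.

37 / 26 = 1.423
ISO 216 targets √2 ≈ 1.414; the +0.009 deviation is from mm rounding.

1.423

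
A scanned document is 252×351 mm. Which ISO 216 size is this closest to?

B4 (250 × 353 mm)

Aspect ratio 351/252 ≈ 1.393 (ISO target is √2 ≈ 1.414).
In the B-series (B0 = 1000 × 1414 mm): B4 = 250 × 353 mm.
Off by 4 mm total — nearest standard size.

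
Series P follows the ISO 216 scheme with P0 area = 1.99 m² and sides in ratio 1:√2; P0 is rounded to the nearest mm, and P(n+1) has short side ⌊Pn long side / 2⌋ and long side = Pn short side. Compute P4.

296 × 419 mm

Let P0's short side be w mm. w · w√2 = 1.99 m² = 1,990,000 mm², so w ≈ 1186.2 mm and w√2 ≈ 1677.6 mm → P0 = 1186 × 1678 mm.
P1: ⌊1678/2⌋ × 1186 = 839 × 1186 mm
P2: ⌊1186/2⌋ × 839 = 593 × 839 mm
P3: ⌊839/2⌋ × 593 = 419 × 593 mm
P4: ⌊593/2⌋ × 419 = 296 × 419 mm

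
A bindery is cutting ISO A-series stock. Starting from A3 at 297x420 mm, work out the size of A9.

37 × 52 mm

A4: ⌊420/2⌋ × 297 = 210 × 297 mm
A5: ⌊297/2⌋ × 210 = 148 × 210 mm
A6: ⌊210/2⌋ × 148 = 105 × 148 mm
A7: ⌊148/2⌋ × 105 = 74 × 105 mm
A8: ⌊105/2⌋ × 74 = 52 × 74 mm
A9: ⌊74/2⌋ × 52 = 37 × 52 mm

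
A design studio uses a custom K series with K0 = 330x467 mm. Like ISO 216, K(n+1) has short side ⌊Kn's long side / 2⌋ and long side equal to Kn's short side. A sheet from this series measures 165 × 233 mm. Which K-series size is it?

K0: 330 × 467 mm
K1: 233 × 330 mm
K2: 165 × 233 mm
K3: 116 × 165 mm
→ matches K2.

K2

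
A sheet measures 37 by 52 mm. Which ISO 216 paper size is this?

Aspect ratio 52/37 ≈ 1.405 — close to the ISO √2 ≈ 1.414.
In the A-series (A0 area = 1 m²): A9 = 37 × 52 mm.

A9 (37 × 52 mm)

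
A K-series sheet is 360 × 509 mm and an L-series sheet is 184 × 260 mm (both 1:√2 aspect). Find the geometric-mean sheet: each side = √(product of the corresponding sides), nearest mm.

257 × 364 mm

Short side: √(360 · 184) = √66240 ≈ 257.4 → 257 mm
Long side: √(509 · 260) = √132340 ≈ 363.8 → 364 mm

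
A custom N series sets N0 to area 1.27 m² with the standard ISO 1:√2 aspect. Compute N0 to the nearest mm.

Let the short side be w mm. Then w · w√2 = 1.27 m² = 1,270,000 mm².
w² = 1,270,000/√2, so w ≈ 947.6 mm; long side = w√2 ≈ 1340.2 mm.

948 × 1340 mm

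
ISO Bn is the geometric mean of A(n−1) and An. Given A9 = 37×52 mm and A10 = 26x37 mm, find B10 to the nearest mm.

Short side: √(37 · 26) = √962 ≈ 31.0 → 31 mm
Long side: √(52 · 37) = √1924 ≈ 43.9 → 44 mm

31 × 44 mm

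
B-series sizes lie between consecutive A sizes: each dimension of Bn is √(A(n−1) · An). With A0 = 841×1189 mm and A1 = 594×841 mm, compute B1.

707 × 1000 mm

Short side: √(841 · 594) = √499554 ≈ 706.8 → 707 mm
Long side: √(1189 · 841) = √999949 ≈ 1000.0 → 1000 mm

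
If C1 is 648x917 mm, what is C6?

114 × 162 mm

C2: ⌊917/2⌋ × 648 = 458 × 648 mm
C3: ⌊648/2⌋ × 458 = 324 × 458 mm
C4: ⌊458/2⌋ × 324 = 229 × 324 mm
C5: ⌊324/2⌋ × 229 = 162 × 229 mm
C6: ⌊229/2⌋ × 162 = 114 × 162 mm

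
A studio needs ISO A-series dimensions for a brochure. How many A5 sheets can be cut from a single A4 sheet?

Each ISO step halves the sheet: 1 × A4 → 2 × A5
From A4 to A5 is 1 halving step: 2^1 = 2.

2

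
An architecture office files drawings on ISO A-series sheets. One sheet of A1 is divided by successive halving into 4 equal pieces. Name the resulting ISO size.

A3

4 = 2^2, so 2 halving steps.
A1 → A2 → … → A3 after 2 steps.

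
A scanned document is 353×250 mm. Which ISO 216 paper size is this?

Aspect ratio 353/250 ≈ 1.412 — close to the ISO √2 ≈ 1.414.
In the B-series (B0 = 1000 × 1414 mm): B4 = 250 × 353 mm.

B4 (250 × 353 mm)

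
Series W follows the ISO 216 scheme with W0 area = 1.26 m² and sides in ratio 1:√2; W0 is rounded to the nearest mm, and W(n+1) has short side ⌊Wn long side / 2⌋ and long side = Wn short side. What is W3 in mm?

333 × 472 mm

Let W0's short side be w mm. w · w√2 = 1.26 m² = 1,260,000 mm², so w ≈ 943.9 mm and w√2 ≈ 1334.9 mm → W0 = 944 × 1335 mm.
W1: ⌊1335/2⌋ × 944 = 667 × 944 mm
W2: ⌊944/2⌋ × 667 = 472 × 667 mm
W3: ⌊667/2⌋ × 472 = 333 × 472 mm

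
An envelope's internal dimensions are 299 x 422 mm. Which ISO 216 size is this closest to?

Aspect ratio 422/299 ≈ 1.411 — close to the ISO √2 ≈ 1.414.
In the A-series (A0 area = 1 m²): A3 = 297 × 420 mm.
Off by 4 mm total — nearest standard size.

A3 (297 × 420 mm)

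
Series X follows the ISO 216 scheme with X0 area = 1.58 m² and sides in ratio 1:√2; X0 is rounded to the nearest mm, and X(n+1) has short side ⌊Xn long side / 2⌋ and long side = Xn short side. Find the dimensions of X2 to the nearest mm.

Let X0's short side be w mm. w · w√2 = 1.58 m² = 1,580,000 mm², so w ≈ 1057.0 mm and w√2 ≈ 1494.8 mm → X0 = 1057 × 1495 mm.
X1: ⌊1495/2⌋ × 1057 = 747 × 1057 mm
X2: ⌊1057/2⌋ × 747 = 528 × 747 mm

528 × 747 mm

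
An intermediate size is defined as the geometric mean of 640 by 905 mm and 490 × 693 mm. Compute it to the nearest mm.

560 × 792 mm

Short side: √(640 · 490) = √313600 ≈ 560.0 → 560 mm
Long side: √(905 · 693) = √627165 ≈ 791.9 → 792 mm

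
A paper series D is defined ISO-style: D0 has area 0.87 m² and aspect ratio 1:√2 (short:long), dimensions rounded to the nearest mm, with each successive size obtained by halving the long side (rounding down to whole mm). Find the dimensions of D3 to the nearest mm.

Let D0's short side be w mm. w · w√2 = 0.87 m² = 870,000 mm², so w ≈ 784.3 mm and w√2 ≈ 1109.2 mm → D0 = 784 × 1109 mm.
D1: ⌊1109/2⌋ × 784 = 554 × 784 mm
D2: ⌊784/2⌋ × 554 = 392 × 554 mm
D3: ⌊554/2⌋ × 392 = 277 × 392 mm

277 × 392 mm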